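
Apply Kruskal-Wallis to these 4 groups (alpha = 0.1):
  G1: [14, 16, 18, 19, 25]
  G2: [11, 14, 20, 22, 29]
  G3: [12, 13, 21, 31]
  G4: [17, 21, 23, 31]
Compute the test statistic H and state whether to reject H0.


Step 1: Combine all N = 18 observations and assign midranks.
sorted (value, group, rank): (11,G2,1), (12,G3,2), (13,G3,3), (14,G1,4.5), (14,G2,4.5), (16,G1,6), (17,G4,7), (18,G1,8), (19,G1,9), (20,G2,10), (21,G3,11.5), (21,G4,11.5), (22,G2,13), (23,G4,14), (25,G1,15), (29,G2,16), (31,G3,17.5), (31,G4,17.5)
Step 2: Sum ranks within each group.
R_1 = 42.5 (n_1 = 5)
R_2 = 44.5 (n_2 = 5)
R_3 = 34 (n_3 = 4)
R_4 = 50 (n_4 = 4)
Step 3: H = 12/(N(N+1)) * sum(R_i^2/n_i) - 3(N+1)
     = 12/(18*19) * (42.5^2/5 + 44.5^2/5 + 34^2/4 + 50^2/4) - 3*19
     = 0.035088 * 1671.3 - 57
     = 1.642105.
Step 4: Ties present; correction factor C = 1 - 18/(18^3 - 18) = 0.996904. Corrected H = 1.642105 / 0.996904 = 1.647205.
Step 5: Under H0, H ~ chi^2(3); p-value = 0.648734.
Step 6: alpha = 0.1. fail to reject H0.

H = 1.6472, df = 3, p = 0.648734, fail to reject H0.


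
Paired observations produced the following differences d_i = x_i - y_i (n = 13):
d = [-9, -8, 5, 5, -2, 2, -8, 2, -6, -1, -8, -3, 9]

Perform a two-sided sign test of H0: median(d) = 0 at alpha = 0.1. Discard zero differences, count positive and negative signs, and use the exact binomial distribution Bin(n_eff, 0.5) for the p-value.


Step 1: Discard zero differences. Original n = 13; n_eff = number of nonzero differences = 13.
Nonzero differences (with sign): -9, -8, +5, +5, -2, +2, -8, +2, -6, -1, -8, -3, +9
Step 2: Count signs: positive = 5, negative = 8.
Step 3: Under H0: P(positive) = 0.5, so the number of positives S ~ Bin(13, 0.5).
Step 4: Two-sided exact p-value = sum of Bin(13,0.5) probabilities at or below the observed probability = 0.581055.
Step 5: alpha = 0.1. fail to reject H0.

n_eff = 13, pos = 5, neg = 8, p = 0.581055, fail to reject H0.


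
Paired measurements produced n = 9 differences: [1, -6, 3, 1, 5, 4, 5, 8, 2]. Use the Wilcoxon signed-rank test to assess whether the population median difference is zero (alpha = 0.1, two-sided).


Step 1: Drop any zero differences (none here) and take |d_i|.
|d| = [1, 6, 3, 1, 5, 4, 5, 8, 2]
Step 2: Midrank |d_i| (ties get averaged ranks).
ranks: |1|->1.5, |6|->8, |3|->4, |1|->1.5, |5|->6.5, |4|->5, |5|->6.5, |8|->9, |2|->3
Step 3: Attach original signs; sum ranks with positive sign and with negative sign.
W+ = 1.5 + 4 + 1.5 + 6.5 + 5 + 6.5 + 9 + 3 = 37
W- = 8 = 8
(Check: W+ + W- = 45 should equal n(n+1)/2 = 45.)
Step 4: Test statistic W = min(W+, W-) = 8.
Step 5: Ties in |d|, so use the tie-corrected normal approximation.
        E[W] = n(n+1)/4 = 9*10/4 = 22.5.
        Tie groups: |d|=1 (t=2), |d|=5 (t=2); sum(t^3 - t) = 12.
        Var[W] = n(n+1)(2n+1)/24 - sum(t^3-t)/48 = 1710/24 - 12/48 = 71.
        z = (W - E[W]) / sqrt(Var[W]) = (8 - 22.5) / 8.4261 = -1.7208.
        Two-sided p = 2*Phi(z) = 0.085281.
Step 6: alpha = 0.1. reject H0.

W+ = 37, W- = 8, W = min = 8, p = 0.085281, reject H0.


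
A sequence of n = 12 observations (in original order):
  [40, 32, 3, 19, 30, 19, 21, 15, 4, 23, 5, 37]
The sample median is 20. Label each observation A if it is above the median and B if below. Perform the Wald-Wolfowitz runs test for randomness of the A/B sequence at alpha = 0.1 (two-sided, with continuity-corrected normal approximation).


Step 1: Compute median = 20; label A = above, B = below.
Labels in order: AABBABABBABA  (n_A = 6, n_B = 6)
Step 2: Count runs R = 9.
Step 3: Under H0 (random ordering), E[R] = 2*n_A*n_B/(n_A+n_B) + 1 = 2*6*6/12 + 1 = 7.0000.
        Var[R] = 2*n_A*n_B*(2*n_A*n_B - n_A - n_B) / ((n_A+n_B)^2 * (n_A+n_B-1)) = 4320/1584 = 2.7273.
        SD[R] = 1.6514.
Step 4: Continuity-corrected z = (R - 0.5 - E[R]) / SD[R] = (9 - 0.5 - 7.0000) / 1.6514 = 0.9083.
Step 5: Two-sided p-value via normal approximation = 2*(1 - Phi(|z|)) = 0.363722.
Step 6: alpha = 0.1. fail to reject H0.

R = 9, z = 0.9083, p = 0.363722, fail to reject H0.


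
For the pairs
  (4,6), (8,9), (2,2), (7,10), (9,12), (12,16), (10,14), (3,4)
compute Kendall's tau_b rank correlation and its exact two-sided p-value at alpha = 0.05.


Step 1: Enumerate the 28 unordered pairs (i,j) with i<j and classify each by sign(x_j-x_i) * sign(y_j-y_i).
  (1,2):dx=+4,dy=+3->C; (1,3):dx=-2,dy=-4->C; (1,4):dx=+3,dy=+4->C; (1,5):dx=+5,dy=+6->C
  (1,6):dx=+8,dy=+10->C; (1,7):dx=+6,dy=+8->C; (1,8):dx=-1,dy=-2->C; (2,3):dx=-6,dy=-7->C
  (2,4):dx=-1,dy=+1->D; (2,5):dx=+1,dy=+3->C; (2,6):dx=+4,dy=+7->C; (2,7):dx=+2,dy=+5->C
  (2,8):dx=-5,dy=-5->C; (3,4):dx=+5,dy=+8->C; (3,5):dx=+7,dy=+10->C; (3,6):dx=+10,dy=+14->C
  (3,7):dx=+8,dy=+12->C; (3,8):dx=+1,dy=+2->C; (4,5):dx=+2,dy=+2->C; (4,6):dx=+5,dy=+6->C
  (4,7):dx=+3,dy=+4->C; (4,8):dx=-4,dy=-6->C; (5,6):dx=+3,dy=+4->C; (5,7):dx=+1,dy=+2->C
  (5,8):dx=-6,dy=-8->C; (6,7):dx=-2,dy=-2->C; (6,8):dx=-9,dy=-12->C; (7,8):dx=-7,dy=-10->C
Step 2: C = 27, D = 1, total pairs = 28.
Step 3: tau = (C - D)/(n(n-1)/2) = (27 - 1)/28 = 0.928571.
Step 4: Exact two-sided p-value (enumerate n! = 40320 permutations of y under H0): p = 0.000397.
Step 5: alpha = 0.05. reject H0.

tau_b = 0.9286 (C=27, D=1), p = 0.000397, reject H0.


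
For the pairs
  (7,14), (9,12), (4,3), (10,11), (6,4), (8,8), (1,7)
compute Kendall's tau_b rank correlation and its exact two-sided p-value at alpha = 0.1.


Step 1: Enumerate the 21 unordered pairs (i,j) with i<j and classify each by sign(x_j-x_i) * sign(y_j-y_i).
  (1,2):dx=+2,dy=-2->D; (1,3):dx=-3,dy=-11->C; (1,4):dx=+3,dy=-3->D; (1,5):dx=-1,dy=-10->C
  (1,6):dx=+1,dy=-6->D; (1,7):dx=-6,dy=-7->C; (2,3):dx=-5,dy=-9->C; (2,4):dx=+1,dy=-1->D
  (2,5):dx=-3,dy=-8->C; (2,6):dx=-1,dy=-4->C; (2,7):dx=-8,dy=-5->C; (3,4):dx=+6,dy=+8->C
  (3,5):dx=+2,dy=+1->C; (3,6):dx=+4,dy=+5->C; (3,7):dx=-3,dy=+4->D; (4,5):dx=-4,dy=-7->C
  (4,6):dx=-2,dy=-3->C; (4,7):dx=-9,dy=-4->C; (5,6):dx=+2,dy=+4->C; (5,7):dx=-5,dy=+3->D
  (6,7):dx=-7,dy=-1->C
Step 2: C = 15, D = 6, total pairs = 21.
Step 3: tau = (C - D)/(n(n-1)/2) = (15 - 6)/21 = 0.428571.
Step 4: Exact two-sided p-value (enumerate n! = 5040 permutations of y under H0): p = 0.238889.
Step 5: alpha = 0.1. fail to reject H0.

tau_b = 0.4286 (C=15, D=6), p = 0.238889, fail to reject H0.


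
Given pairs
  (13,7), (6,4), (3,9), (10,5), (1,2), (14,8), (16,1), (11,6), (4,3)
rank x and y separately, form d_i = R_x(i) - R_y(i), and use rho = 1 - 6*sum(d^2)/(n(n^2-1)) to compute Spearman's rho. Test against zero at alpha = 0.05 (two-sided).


Step 1: Rank x and y separately (midranks; no ties here).
rank(x): 13->7, 6->4, 3->2, 10->5, 1->1, 14->8, 16->9, 11->6, 4->3
rank(y): 7->7, 4->4, 9->9, 5->5, 2->2, 8->8, 1->1, 6->6, 3->3
Step 2: d_i = R_x(i) - R_y(i); compute d_i^2.
  (7-7)^2=0, (4-4)^2=0, (2-9)^2=49, (5-5)^2=0, (1-2)^2=1, (8-8)^2=0, (9-1)^2=64, (6-6)^2=0, (3-3)^2=0
sum(d^2) = 114.
Step 3: rho = 1 - 6*114 / (9*(9^2 - 1)) = 1 - 684/720 = 0.050000.
Step 4: Under H0, t = rho * sqrt((n-2)/(1-rho^2)) = 0.1325 ~ t(7).
Step 5: Two-sided p-value from the t-distribution with 7 df = 0.898353.
Step 6: alpha = 0.05. fail to reject H0.

rho = 0.0500, p = 0.898353, fail to reject H0 at alpha = 0.05.


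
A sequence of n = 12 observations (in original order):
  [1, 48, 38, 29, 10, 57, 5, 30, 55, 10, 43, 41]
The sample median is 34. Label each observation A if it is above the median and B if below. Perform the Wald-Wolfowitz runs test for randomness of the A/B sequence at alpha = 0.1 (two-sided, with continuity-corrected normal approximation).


Step 1: Compute median = 34; label A = above, B = below.
Labels in order: BAABBABBABAA  (n_A = 6, n_B = 6)
Step 2: Count runs R = 8.
Step 3: Under H0 (random ordering), E[R] = 2*n_A*n_B/(n_A+n_B) + 1 = 2*6*6/12 + 1 = 7.0000.
        Var[R] = 2*n_A*n_B*(2*n_A*n_B - n_A - n_B) / ((n_A+n_B)^2 * (n_A+n_B-1)) = 4320/1584 = 2.7273.
        SD[R] = 1.6514.
Step 4: Continuity-corrected z = (R - 0.5 - E[R]) / SD[R] = (8 - 0.5 - 7.0000) / 1.6514 = 0.3028.
Step 5: Two-sided p-value via normal approximation = 2*(1 - Phi(|z|)) = 0.762069.
Step 6: alpha = 0.1. fail to reject H0.

R = 8, z = 0.3028, p = 0.762069, fail to reject H0.


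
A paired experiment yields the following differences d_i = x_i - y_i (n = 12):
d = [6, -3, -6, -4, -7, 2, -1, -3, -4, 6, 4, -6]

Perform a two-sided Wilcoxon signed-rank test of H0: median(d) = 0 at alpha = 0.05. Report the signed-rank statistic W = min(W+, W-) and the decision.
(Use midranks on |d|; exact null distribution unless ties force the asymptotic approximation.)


Step 1: Drop any zero differences (none here) and take |d_i|.
|d| = [6, 3, 6, 4, 7, 2, 1, 3, 4, 6, 4, 6]
Step 2: Midrank |d_i| (ties get averaged ranks).
ranks: |6|->9.5, |3|->3.5, |6|->9.5, |4|->6, |7|->12, |2|->2, |1|->1, |3|->3.5, |4|->6, |6|->9.5, |4|->6, |6|->9.5
Step 3: Attach original signs; sum ranks with positive sign and with negative sign.
W+ = 9.5 + 2 + 9.5 + 6 = 27
W- = 3.5 + 9.5 + 6 + 12 + 1 + 3.5 + 6 + 9.5 = 51
(Check: W+ + W- = 78 should equal n(n+1)/2 = 78.)
Step 4: Test statistic W = min(W+, W-) = 27.
Step 5: Ties in |d|, so use the tie-corrected normal approximation.
        E[W] = n(n+1)/4 = 12*13/4 = 39.
        Tie groups: |d|=3 (t=2), |d|=4 (t=3), |d|=6 (t=4); sum(t^3 - t) = 90.
        Var[W] = n(n+1)(2n+1)/24 - sum(t^3-t)/48 = 3900/24 - 90/48 = 160.625.
        z = (W - E[W]) / sqrt(Var[W]) = (27 - 39) / 12.6738 = -0.9468.
        Two-sided p = 2*Phi(z) = 0.343722.
Step 6: alpha = 0.05. fail to reject H0.

W+ = 27, W- = 51, W = min = 27, p = 0.343722, fail to reject H0.


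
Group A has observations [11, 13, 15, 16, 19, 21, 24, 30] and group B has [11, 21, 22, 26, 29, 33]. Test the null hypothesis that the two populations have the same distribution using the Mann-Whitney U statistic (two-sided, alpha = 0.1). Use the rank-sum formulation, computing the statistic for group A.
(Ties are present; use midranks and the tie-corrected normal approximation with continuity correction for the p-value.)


Step 1: Combine and sort all 14 observations; assign midranks.
sorted (value, group): (11,X), (11,Y), (13,X), (15,X), (16,X), (19,X), (21,X), (21,Y), (22,Y), (24,X), (26,Y), (29,Y), (30,X), (33,Y)
ranks: 11->1.5, 11->1.5, 13->3, 15->4, 16->5, 19->6, 21->7.5, 21->7.5, 22->9, 24->10, 26->11, 29->12, 30->13, 33->14
Step 2: Rank sum for X: R1 = 1.5 + 3 + 4 + 5 + 6 + 7.5 + 10 + 13 = 50.
Step 3: U_X = R1 - n1(n1+1)/2 = 50 - 8*9/2 = 50 - 36 = 14.
       U_Y = n1*n2 - U_X = 48 - 14 = 34.
Step 4: Ties are present, so use the tie-corrected normal approximation (with continuity correction) for the p-value.
Step 5: p-value = 0.219016; compare to alpha = 0.1. fail to reject H0.

U_X = 14, p = 0.219016, fail to reject H0 at alpha = 0.1.


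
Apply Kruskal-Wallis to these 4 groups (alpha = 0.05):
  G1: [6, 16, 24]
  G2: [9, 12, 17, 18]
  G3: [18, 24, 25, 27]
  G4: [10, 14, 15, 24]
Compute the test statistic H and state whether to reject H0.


Step 1: Combine all N = 15 observations and assign midranks.
sorted (value, group, rank): (6,G1,1), (9,G2,2), (10,G4,3), (12,G2,4), (14,G4,5), (15,G4,6), (16,G1,7), (17,G2,8), (18,G2,9.5), (18,G3,9.5), (24,G1,12), (24,G3,12), (24,G4,12), (25,G3,14), (27,G3,15)
Step 2: Sum ranks within each group.
R_1 = 20 (n_1 = 3)
R_2 = 23.5 (n_2 = 4)
R_3 = 50.5 (n_3 = 4)
R_4 = 26 (n_4 = 4)
Step 3: H = 12/(N(N+1)) * sum(R_i^2/n_i) - 3(N+1)
     = 12/(15*16) * (20^2/3 + 23.5^2/4 + 50.5^2/4 + 26^2/4) - 3*16
     = 0.050000 * 1077.96 - 48
     = 5.897917.
Step 4: Ties present; correction factor C = 1 - 30/(15^3 - 15) = 0.991071. Corrected H = 5.897917 / 0.991071 = 5.951051.
Step 5: Under H0, H ~ chi^2(3); p-value = 0.114016.
Step 6: alpha = 0.05. fail to reject H0.

H = 5.9511, df = 3, p = 0.114016, fail to reject H0.


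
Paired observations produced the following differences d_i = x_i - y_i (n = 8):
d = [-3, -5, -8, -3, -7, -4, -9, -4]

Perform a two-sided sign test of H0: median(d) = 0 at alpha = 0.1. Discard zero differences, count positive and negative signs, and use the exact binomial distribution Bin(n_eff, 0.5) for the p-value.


Step 1: Discard zero differences. Original n = 8; n_eff = number of nonzero differences = 8.
Nonzero differences (with sign): -3, -5, -8, -3, -7, -4, -9, -4
Step 2: Count signs: positive = 0, negative = 8.
Step 3: Under H0: P(positive) = 0.5, so the number of positives S ~ Bin(8, 0.5).
Step 4: Two-sided exact p-value = sum of Bin(8,0.5) probabilities at or below the observed probability = 0.007812.
Step 5: alpha = 0.1. reject H0.

n_eff = 8, pos = 0, neg = 8, p = 0.007812, reject H0.


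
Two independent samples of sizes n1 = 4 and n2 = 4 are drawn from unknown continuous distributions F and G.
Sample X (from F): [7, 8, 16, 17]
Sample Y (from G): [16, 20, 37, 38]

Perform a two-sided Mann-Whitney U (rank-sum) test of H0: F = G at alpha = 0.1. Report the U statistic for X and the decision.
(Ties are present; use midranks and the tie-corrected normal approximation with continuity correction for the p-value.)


Step 1: Combine and sort all 8 observations; assign midranks.
sorted (value, group): (7,X), (8,X), (16,X), (16,Y), (17,X), (20,Y), (37,Y), (38,Y)
ranks: 7->1, 8->2, 16->3.5, 16->3.5, 17->5, 20->6, 37->7, 38->8
Step 2: Rank sum for X: R1 = 1 + 2 + 3.5 + 5 = 11.5.
Step 3: U_X = R1 - n1(n1+1)/2 = 11.5 - 4*5/2 = 11.5 - 10 = 1.5.
       U_Y = n1*n2 - U_X = 16 - 1.5 = 14.5.
Step 4: Ties are present, so use the tie-corrected normal approximation (with continuity correction) for the p-value.
Step 5: p-value = 0.081429; compare to alpha = 0.1. reject H0.

U_X = 1.5, p = 0.081429, reject H0 at alpha = 0.1.


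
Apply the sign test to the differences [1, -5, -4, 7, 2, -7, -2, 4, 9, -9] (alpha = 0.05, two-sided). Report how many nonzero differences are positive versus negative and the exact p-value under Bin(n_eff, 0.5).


Step 1: Discard zero differences. Original n = 10; n_eff = number of nonzero differences = 10.
Nonzero differences (with sign): +1, -5, -4, +7, +2, -7, -2, +4, +9, -9
Step 2: Count signs: positive = 5, negative = 5.
Step 3: Under H0: P(positive) = 0.5, so the number of positives S ~ Bin(10, 0.5).
Step 4: Two-sided exact p-value = sum of Bin(10,0.5) probabilities at or below the observed probability = 1.000000.
Step 5: alpha = 0.05. fail to reject H0.

n_eff = 10, pos = 5, neg = 5, p = 1.000000, fail to reject H0.


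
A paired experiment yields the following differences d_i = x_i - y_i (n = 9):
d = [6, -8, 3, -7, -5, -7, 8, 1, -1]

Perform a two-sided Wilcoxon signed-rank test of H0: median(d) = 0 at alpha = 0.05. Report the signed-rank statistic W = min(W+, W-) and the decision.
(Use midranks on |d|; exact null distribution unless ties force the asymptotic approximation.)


Step 1: Drop any zero differences (none here) and take |d_i|.
|d| = [6, 8, 3, 7, 5, 7, 8, 1, 1]
Step 2: Midrank |d_i| (ties get averaged ranks).
ranks: |6|->5, |8|->8.5, |3|->3, |7|->6.5, |5|->4, |7|->6.5, |8|->8.5, |1|->1.5, |1|->1.5
Step 3: Attach original signs; sum ranks with positive sign and with negative sign.
W+ = 5 + 3 + 8.5 + 1.5 = 18
W- = 8.5 + 6.5 + 4 + 6.5 + 1.5 = 27
(Check: W+ + W- = 45 should equal n(n+1)/2 = 45.)
Step 4: Test statistic W = min(W+, W-) = 18.
Step 5: Ties in |d|, so use the tie-corrected normal approximation.
        E[W] = n(n+1)/4 = 9*10/4 = 22.5.
        Tie groups: |d|=1 (t=2), |d|=7 (t=2), |d|=8 (t=2); sum(t^3 - t) = 18.
        Var[W] = n(n+1)(2n+1)/24 - sum(t^3-t)/48 = 1710/24 - 18/48 = 70.875.
        z = (W - E[W]) / sqrt(Var[W]) = (18 - 22.5) / 8.4187 = -0.5345.
        Two-sided p = 2*Phi(z) = 0.592980.
Step 6: alpha = 0.05. fail to reject H0.

W+ = 18, W- = 27, W = min = 18, p = 0.592980, fail to reject H0.


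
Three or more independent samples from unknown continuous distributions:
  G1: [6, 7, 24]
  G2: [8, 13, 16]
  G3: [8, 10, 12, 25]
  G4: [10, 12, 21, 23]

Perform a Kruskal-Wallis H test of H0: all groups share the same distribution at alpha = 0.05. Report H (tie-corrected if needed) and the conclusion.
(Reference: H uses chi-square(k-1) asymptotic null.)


Step 1: Combine all N = 14 observations and assign midranks.
sorted (value, group, rank): (6,G1,1), (7,G1,2), (8,G2,3.5), (8,G3,3.5), (10,G3,5.5), (10,G4,5.5), (12,G3,7.5), (12,G4,7.5), (13,G2,9), (16,G2,10), (21,G4,11), (23,G4,12), (24,G1,13), (25,G3,14)
Step 2: Sum ranks within each group.
R_1 = 16 (n_1 = 3)
R_2 = 22.5 (n_2 = 3)
R_3 = 30.5 (n_3 = 4)
R_4 = 36 (n_4 = 4)
Step 3: H = 12/(N(N+1)) * sum(R_i^2/n_i) - 3(N+1)
     = 12/(14*15) * (16^2/3 + 22.5^2/3 + 30.5^2/4 + 36^2/4) - 3*15
     = 0.057143 * 810.646 - 45
     = 1.322619.
Step 4: Ties present; correction factor C = 1 - 18/(14^3 - 14) = 0.993407. Corrected H = 1.322619 / 0.993407 = 1.331397.
Step 5: Under H0, H ~ chi^2(3); p-value = 0.721691.
Step 6: alpha = 0.05. fail to reject H0.

H = 1.3314, df = 3, p = 0.721691, fail to reject H0.


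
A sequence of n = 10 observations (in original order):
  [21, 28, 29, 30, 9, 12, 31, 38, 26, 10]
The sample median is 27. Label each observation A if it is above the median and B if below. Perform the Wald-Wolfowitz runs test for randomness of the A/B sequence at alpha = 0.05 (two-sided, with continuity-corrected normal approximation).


Step 1: Compute median = 27; label A = above, B = below.
Labels in order: BAAABBAABB  (n_A = 5, n_B = 5)
Step 2: Count runs R = 5.
Step 3: Under H0 (random ordering), E[R] = 2*n_A*n_B/(n_A+n_B) + 1 = 2*5*5/10 + 1 = 6.0000.
        Var[R] = 2*n_A*n_B*(2*n_A*n_B - n_A - n_B) / ((n_A+n_B)^2 * (n_A+n_B-1)) = 2000/900 = 2.2222.
        SD[R] = 1.4907.
Step 4: Continuity-corrected z = (R + 0.5 - E[R]) / SD[R] = (5 + 0.5 - 6.0000) / 1.4907 = -0.3354.
Step 5: Two-sided p-value via normal approximation = 2*(1 - Phi(|z|)) = 0.737316.
Step 6: alpha = 0.05. fail to reject H0.

R = 5, z = -0.3354, p = 0.737316, fail to reject H0.


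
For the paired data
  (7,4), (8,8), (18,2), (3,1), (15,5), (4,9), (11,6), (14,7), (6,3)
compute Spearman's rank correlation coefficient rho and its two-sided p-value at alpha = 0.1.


Step 1: Rank x and y separately (midranks; no ties here).
rank(x): 7->4, 8->5, 18->9, 3->1, 15->8, 4->2, 11->6, 14->7, 6->3
rank(y): 4->4, 8->8, 2->2, 1->1, 5->5, 9->9, 6->6, 7->7, 3->3
Step 2: d_i = R_x(i) - R_y(i); compute d_i^2.
  (4-4)^2=0, (5-8)^2=9, (9-2)^2=49, (1-1)^2=0, (8-5)^2=9, (2-9)^2=49, (6-6)^2=0, (7-7)^2=0, (3-3)^2=0
sum(d^2) = 116.
Step 3: rho = 1 - 6*116 / (9*(9^2 - 1)) = 1 - 696/720 = 0.033333.
Step 4: Under H0, t = rho * sqrt((n-2)/(1-rho^2)) = 0.0882 ~ t(7).
Step 5: Two-sided p-value from the t-distribution with 7 df = 0.932157.
Step 6: alpha = 0.1. fail to reject H0.

rho = 0.0333, p = 0.932157, fail to reject H0 at alpha = 0.1.


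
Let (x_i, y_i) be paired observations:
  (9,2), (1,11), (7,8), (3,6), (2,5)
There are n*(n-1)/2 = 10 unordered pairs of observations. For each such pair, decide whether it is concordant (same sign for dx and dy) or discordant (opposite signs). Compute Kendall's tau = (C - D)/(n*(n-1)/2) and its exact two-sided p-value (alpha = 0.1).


Step 1: Enumerate the 10 unordered pairs (i,j) with i<j and classify each by sign(x_j-x_i) * sign(y_j-y_i).
  (1,2):dx=-8,dy=+9->D; (1,3):dx=-2,dy=+6->D; (1,4):dx=-6,dy=+4->D; (1,5):dx=-7,dy=+3->D
  (2,3):dx=+6,dy=-3->D; (2,4):dx=+2,dy=-5->D; (2,5):dx=+1,dy=-6->D; (3,4):dx=-4,dy=-2->C
  (3,5):dx=-5,dy=-3->C; (4,5):dx=-1,dy=-1->C
Step 2: C = 3, D = 7, total pairs = 10.
Step 3: tau = (C - D)/(n(n-1)/2) = (3 - 7)/10 = -0.400000.
Step 4: Exact two-sided p-value (enumerate n! = 120 permutations of y under H0): p = 0.483333.
Step 5: alpha = 0.1. fail to reject H0.

tau_b = -0.4000 (C=3, D=7), p = 0.483333, fail to reject H0.


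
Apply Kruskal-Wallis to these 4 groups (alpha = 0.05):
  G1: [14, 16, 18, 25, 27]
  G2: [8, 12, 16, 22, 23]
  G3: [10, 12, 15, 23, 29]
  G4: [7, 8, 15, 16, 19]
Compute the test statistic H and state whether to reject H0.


Step 1: Combine all N = 20 observations and assign midranks.
sorted (value, group, rank): (7,G4,1), (8,G2,2.5), (8,G4,2.5), (10,G3,4), (12,G2,5.5), (12,G3,5.5), (14,G1,7), (15,G3,8.5), (15,G4,8.5), (16,G1,11), (16,G2,11), (16,G4,11), (18,G1,13), (19,G4,14), (22,G2,15), (23,G2,16.5), (23,G3,16.5), (25,G1,18), (27,G1,19), (29,G3,20)
Step 2: Sum ranks within each group.
R_1 = 68 (n_1 = 5)
R_2 = 50.5 (n_2 = 5)
R_3 = 54.5 (n_3 = 5)
R_4 = 37 (n_4 = 5)
Step 3: H = 12/(N(N+1)) * sum(R_i^2/n_i) - 3(N+1)
     = 12/(20*21) * (68^2/5 + 50.5^2/5 + 54.5^2/5 + 37^2/5) - 3*21
     = 0.028571 * 2302.7 - 63
     = 2.791429.
Step 4: Ties present; correction factor C = 1 - 48/(20^3 - 20) = 0.993985. Corrected H = 2.791429 / 0.993985 = 2.808321.
Step 5: Under H0, H ~ chi^2(3); p-value = 0.422132.
Step 6: alpha = 0.05. fail to reject H0.

H = 2.8083, df = 3, p = 0.422132, fail to reject H0.


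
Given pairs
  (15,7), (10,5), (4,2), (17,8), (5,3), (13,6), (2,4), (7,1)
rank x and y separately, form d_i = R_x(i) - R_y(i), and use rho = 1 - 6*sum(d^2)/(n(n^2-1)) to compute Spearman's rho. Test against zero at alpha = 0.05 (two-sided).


Step 1: Rank x and y separately (midranks; no ties here).
rank(x): 15->7, 10->5, 4->2, 17->8, 5->3, 13->6, 2->1, 7->4
rank(y): 7->7, 5->5, 2->2, 8->8, 3->3, 6->6, 4->4, 1->1
Step 2: d_i = R_x(i) - R_y(i); compute d_i^2.
  (7-7)^2=0, (5-5)^2=0, (2-2)^2=0, (8-8)^2=0, (3-3)^2=0, (6-6)^2=0, (1-4)^2=9, (4-1)^2=9
sum(d^2) = 18.
Step 3: rho = 1 - 6*18 / (8*(8^2 - 1)) = 1 - 108/504 = 0.785714.
Step 4: Under H0, t = rho * sqrt((n-2)/(1-rho^2)) = 3.1113 ~ t(6).
Step 5: Two-sided p-value from the t-distribution with 6 df = 0.020815.
Step 6: alpha = 0.05. reject H0.

rho = 0.7857, p = 0.020815, reject H0 at alpha = 0.05.


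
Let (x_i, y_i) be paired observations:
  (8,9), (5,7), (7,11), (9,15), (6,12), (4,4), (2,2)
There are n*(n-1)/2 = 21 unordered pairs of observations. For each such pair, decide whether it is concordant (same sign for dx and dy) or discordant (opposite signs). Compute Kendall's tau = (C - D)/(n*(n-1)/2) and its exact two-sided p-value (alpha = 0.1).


Step 1: Enumerate the 21 unordered pairs (i,j) with i<j and classify each by sign(x_j-x_i) * sign(y_j-y_i).
  (1,2):dx=-3,dy=-2->C; (1,3):dx=-1,dy=+2->D; (1,4):dx=+1,dy=+6->C; (1,5):dx=-2,dy=+3->D
  (1,6):dx=-4,dy=-5->C; (1,7):dx=-6,dy=-7->C; (2,3):dx=+2,dy=+4->C; (2,4):dx=+4,dy=+8->C
  (2,5):dx=+1,dy=+5->C; (2,6):dx=-1,dy=-3->C; (2,7):dx=-3,dy=-5->C; (3,4):dx=+2,dy=+4->C
  (3,5):dx=-1,dy=+1->D; (3,6):dx=-3,dy=-7->C; (3,7):dx=-5,dy=-9->C; (4,5):dx=-3,dy=-3->C
  (4,6):dx=-5,dy=-11->C; (4,7):dx=-7,dy=-13->C; (5,6):dx=-2,dy=-8->C; (5,7):dx=-4,dy=-10->C
  (6,7):dx=-2,dy=-2->C
Step 2: C = 18, D = 3, total pairs = 21.
Step 3: tau = (C - D)/(n(n-1)/2) = (18 - 3)/21 = 0.714286.
Step 4: Exact two-sided p-value (enumerate n! = 5040 permutations of y under H0): p = 0.030159.
Step 5: alpha = 0.1. reject H0.

tau_b = 0.7143 (C=18, D=3), p = 0.030159, reject H0.


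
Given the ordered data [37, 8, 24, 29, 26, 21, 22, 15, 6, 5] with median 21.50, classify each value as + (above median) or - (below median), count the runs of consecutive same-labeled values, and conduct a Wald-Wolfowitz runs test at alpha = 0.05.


Step 1: Compute median = 21.50; label A = above, B = below.
Labels in order: ABAAABABBB  (n_A = 5, n_B = 5)
Step 2: Count runs R = 6.
Step 3: Under H0 (random ordering), E[R] = 2*n_A*n_B/(n_A+n_B) + 1 = 2*5*5/10 + 1 = 6.0000.
        Var[R] = 2*n_A*n_B*(2*n_A*n_B - n_A - n_B) / ((n_A+n_B)^2 * (n_A+n_B-1)) = 2000/900 = 2.2222.
        SD[R] = 1.4907.
Step 4: R = E[R], so z = 0 with no continuity correction.
Step 5: Two-sided p-value via normal approximation = 2*(1 - Phi(|z|)) = 1.000000.
Step 6: alpha = 0.05. fail to reject H0.

R = 6, z = 0.0000, p = 1.000000, fail to reject H0.


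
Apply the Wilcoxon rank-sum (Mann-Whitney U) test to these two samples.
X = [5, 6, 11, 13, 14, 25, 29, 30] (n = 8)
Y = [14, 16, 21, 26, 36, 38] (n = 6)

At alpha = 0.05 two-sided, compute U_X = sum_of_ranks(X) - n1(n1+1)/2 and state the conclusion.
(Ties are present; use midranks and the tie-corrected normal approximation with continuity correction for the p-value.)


Step 1: Combine and sort all 14 observations; assign midranks.
sorted (value, group): (5,X), (6,X), (11,X), (13,X), (14,X), (14,Y), (16,Y), (21,Y), (25,X), (26,Y), (29,X), (30,X), (36,Y), (38,Y)
ranks: 5->1, 6->2, 11->3, 13->4, 14->5.5, 14->5.5, 16->7, 21->8, 25->9, 26->10, 29->11, 30->12, 36->13, 38->14
Step 2: Rank sum for X: R1 = 1 + 2 + 3 + 4 + 5.5 + 9 + 11 + 12 = 47.5.
Step 3: U_X = R1 - n1(n1+1)/2 = 47.5 - 8*9/2 = 47.5 - 36 = 11.5.
       U_Y = n1*n2 - U_X = 48 - 11.5 = 36.5.
Step 4: Ties are present, so use the tie-corrected normal approximation (with continuity correction) for the p-value.
Step 5: p-value = 0.120926; compare to alpha = 0.05. fail to reject H0.

U_X = 11.5, p = 0.120926, fail to reject H0 at alpha = 0.05.


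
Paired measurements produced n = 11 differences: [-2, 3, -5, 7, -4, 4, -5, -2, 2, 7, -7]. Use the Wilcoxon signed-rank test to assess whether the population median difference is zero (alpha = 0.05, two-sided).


Step 1: Drop any zero differences (none here) and take |d_i|.
|d| = [2, 3, 5, 7, 4, 4, 5, 2, 2, 7, 7]
Step 2: Midrank |d_i| (ties get averaged ranks).
ranks: |2|->2, |3|->4, |5|->7.5, |7|->10, |4|->5.5, |4|->5.5, |5|->7.5, |2|->2, |2|->2, |7|->10, |7|->10
Step 3: Attach original signs; sum ranks with positive sign and with negative sign.
W+ = 4 + 10 + 5.5 + 2 + 10 = 31.5
W- = 2 + 7.5 + 5.5 + 7.5 + 2 + 10 = 34.5
(Check: W+ + W- = 66 should equal n(n+1)/2 = 66.)
Step 4: Test statistic W = min(W+, W-) = 31.5.
Step 5: Ties in |d|, so use the tie-corrected normal approximation.
        E[W] = n(n+1)/4 = 11*12/4 = 33.
        Tie groups: |d|=2 (t=3), |d|=4 (t=2), |d|=5 (t=2), |d|=7 (t=3); sum(t^3 - t) = 60.
        Var[W] = n(n+1)(2n+1)/24 - sum(t^3-t)/48 = 3036/24 - 60/48 = 125.25.
        z = (W - E[W]) / sqrt(Var[W]) = (31.5 - 33) / 11.1915 = -0.1340.
        Two-sided p = 2*Phi(z) = 0.893379.
Step 6: alpha = 0.05. fail to reject H0.

W+ = 31.5, W- = 34.5, W = min = 31.5, p = 0.893379, fail to reject H0.


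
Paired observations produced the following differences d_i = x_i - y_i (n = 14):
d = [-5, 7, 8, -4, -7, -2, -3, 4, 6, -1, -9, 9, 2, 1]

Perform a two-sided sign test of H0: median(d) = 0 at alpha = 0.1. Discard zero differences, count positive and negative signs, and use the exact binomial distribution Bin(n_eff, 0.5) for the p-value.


Step 1: Discard zero differences. Original n = 14; n_eff = number of nonzero differences = 14.
Nonzero differences (with sign): -5, +7, +8, -4, -7, -2, -3, +4, +6, -1, -9, +9, +2, +1
Step 2: Count signs: positive = 7, negative = 7.
Step 3: Under H0: P(positive) = 0.5, so the number of positives S ~ Bin(14, 0.5).
Step 4: Two-sided exact p-value = sum of Bin(14,0.5) probabilities at or below the observed probability = 1.000000.
Step 5: alpha = 0.1. fail to reject H0.

n_eff = 14, pos = 7, neg = 7, p = 1.000000, fail to reject H0.


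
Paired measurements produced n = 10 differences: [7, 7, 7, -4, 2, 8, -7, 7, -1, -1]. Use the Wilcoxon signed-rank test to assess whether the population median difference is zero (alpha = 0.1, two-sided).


Step 1: Drop any zero differences (none here) and take |d_i|.
|d| = [7, 7, 7, 4, 2, 8, 7, 7, 1, 1]
Step 2: Midrank |d_i| (ties get averaged ranks).
ranks: |7|->7, |7|->7, |7|->7, |4|->4, |2|->3, |8|->10, |7|->7, |7|->7, |1|->1.5, |1|->1.5
Step 3: Attach original signs; sum ranks with positive sign and with negative sign.
W+ = 7 + 7 + 7 + 3 + 10 + 7 = 41
W- = 4 + 7 + 1.5 + 1.5 = 14
(Check: W+ + W- = 55 should equal n(n+1)/2 = 55.)
Step 4: Test statistic W = min(W+, W-) = 14.
Step 5: Ties in |d|, so use the tie-corrected normal approximation.
        E[W] = n(n+1)/4 = 10*11/4 = 27.5.
        Tie groups: |d|=1 (t=2), |d|=7 (t=5); sum(t^3 - t) = 126.
        Var[W] = n(n+1)(2n+1)/24 - sum(t^3-t)/48 = 2310/24 - 126/48 = 93.625.
        z = (W - E[W]) / sqrt(Var[W]) = (14 - 27.5) / 9.6760 = -1.3952.
        Two-sided p = 2*Phi(z) = 0.162954.
Step 6: alpha = 0.1. fail to reject H0.

W+ = 41, W- = 14, W = min = 14, p = 0.162954, fail to reject H0.


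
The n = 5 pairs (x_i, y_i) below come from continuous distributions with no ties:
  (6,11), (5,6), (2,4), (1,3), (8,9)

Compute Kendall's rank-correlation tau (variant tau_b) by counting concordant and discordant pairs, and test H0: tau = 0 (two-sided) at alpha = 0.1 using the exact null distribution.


Step 1: Enumerate the 10 unordered pairs (i,j) with i<j and classify each by sign(x_j-x_i) * sign(y_j-y_i).
  (1,2):dx=-1,dy=-5->C; (1,3):dx=-4,dy=-7->C; (1,4):dx=-5,dy=-8->C; (1,5):dx=+2,dy=-2->D
  (2,3):dx=-3,dy=-2->C; (2,4):dx=-4,dy=-3->C; (2,5):dx=+3,dy=+3->C; (3,4):dx=-1,dy=-1->C
  (3,5):dx=+6,dy=+5->C; (4,5):dx=+7,dy=+6->C
Step 2: C = 9, D = 1, total pairs = 10.
Step 3: tau = (C - D)/(n(n-1)/2) = (9 - 1)/10 = 0.800000.
Step 4: Exact two-sided p-value (enumerate n! = 120 permutations of y under H0): p = 0.083333.
Step 5: alpha = 0.1. reject H0.

tau_b = 0.8000 (C=9, D=1), p = 0.083333, reject H0.


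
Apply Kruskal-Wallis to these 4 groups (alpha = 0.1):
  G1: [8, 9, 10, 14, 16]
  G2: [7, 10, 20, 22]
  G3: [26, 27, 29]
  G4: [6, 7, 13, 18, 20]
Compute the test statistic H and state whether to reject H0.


Step 1: Combine all N = 17 observations and assign midranks.
sorted (value, group, rank): (6,G4,1), (7,G2,2.5), (7,G4,2.5), (8,G1,4), (9,G1,5), (10,G1,6.5), (10,G2,6.5), (13,G4,8), (14,G1,9), (16,G1,10), (18,G4,11), (20,G2,12.5), (20,G4,12.5), (22,G2,14), (26,G3,15), (27,G3,16), (29,G3,17)
Step 2: Sum ranks within each group.
R_1 = 34.5 (n_1 = 5)
R_2 = 35.5 (n_2 = 4)
R_3 = 48 (n_3 = 3)
R_4 = 35 (n_4 = 5)
Step 3: H = 12/(N(N+1)) * sum(R_i^2/n_i) - 3(N+1)
     = 12/(17*18) * (34.5^2/5 + 35.5^2/4 + 48^2/3 + 35^2/5) - 3*18
     = 0.039216 * 1566.11 - 54
     = 7.416176.
Step 4: Ties present; correction factor C = 1 - 18/(17^3 - 17) = 0.996324. Corrected H = 7.416176 / 0.996324 = 7.443542.
Step 5: Under H0, H ~ chi^2(3); p-value = 0.059027.
Step 6: alpha = 0.1. reject H0.

H = 7.4435, df = 3, p = 0.059027, reject H0.


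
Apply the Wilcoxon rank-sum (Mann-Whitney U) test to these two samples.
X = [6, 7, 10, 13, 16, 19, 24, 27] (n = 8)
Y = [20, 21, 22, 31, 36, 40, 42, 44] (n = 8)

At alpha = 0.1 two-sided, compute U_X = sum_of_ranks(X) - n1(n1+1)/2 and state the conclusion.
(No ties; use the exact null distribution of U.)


Step 1: Combine and sort all 16 observations; assign midranks.
sorted (value, group): (6,X), (7,X), (10,X), (13,X), (16,X), (19,X), (20,Y), (21,Y), (22,Y), (24,X), (27,X), (31,Y), (36,Y), (40,Y), (42,Y), (44,Y)
ranks: 6->1, 7->2, 10->3, 13->4, 16->5, 19->6, 20->7, 21->8, 22->9, 24->10, 27->11, 31->12, 36->13, 40->14, 42->15, 44->16
Step 2: Rank sum for X: R1 = 1 + 2 + 3 + 4 + 5 + 6 + 10 + 11 = 42.
Step 3: U_X = R1 - n1(n1+1)/2 = 42 - 8*9/2 = 42 - 36 = 6.
       U_Y = n1*n2 - U_X = 64 - 6 = 58.
Step 4: No ties, so the exact null distribution of U (based on enumerating the C(16,8) = 12870 equally likely rank assignments) gives the two-sided p-value.
Step 5: p-value = 0.004662; compare to alpha = 0.1. reject H0.

U_X = 6, p = 0.004662, reject H0 at alpha = 0.1.


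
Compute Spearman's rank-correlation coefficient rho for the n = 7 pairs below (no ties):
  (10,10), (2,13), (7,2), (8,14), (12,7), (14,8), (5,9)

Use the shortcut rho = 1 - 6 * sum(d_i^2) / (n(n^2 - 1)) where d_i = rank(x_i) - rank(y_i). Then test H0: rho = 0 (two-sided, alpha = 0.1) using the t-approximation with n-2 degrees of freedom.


Step 1: Rank x and y separately (midranks; no ties here).
rank(x): 10->5, 2->1, 7->3, 8->4, 12->6, 14->7, 5->2
rank(y): 10->5, 13->6, 2->1, 14->7, 7->2, 8->3, 9->4
Step 2: d_i = R_x(i) - R_y(i); compute d_i^2.
  (5-5)^2=0, (1-6)^2=25, (3-1)^2=4, (4-7)^2=9, (6-2)^2=16, (7-3)^2=16, (2-4)^2=4
sum(d^2) = 74.
Step 3: rho = 1 - 6*74 / (7*(7^2 - 1)) = 1 - 444/336 = -0.321429.
Step 4: Under H0, t = rho * sqrt((n-2)/(1-rho^2)) = -0.7590 ~ t(5).
Step 5: Two-sided p-value from the t-distribution with 5 df = 0.482072.
Step 6: alpha = 0.1. fail to reject H0.

rho = -0.3214, p = 0.482072, fail to reject H0 at alpha = 0.1.


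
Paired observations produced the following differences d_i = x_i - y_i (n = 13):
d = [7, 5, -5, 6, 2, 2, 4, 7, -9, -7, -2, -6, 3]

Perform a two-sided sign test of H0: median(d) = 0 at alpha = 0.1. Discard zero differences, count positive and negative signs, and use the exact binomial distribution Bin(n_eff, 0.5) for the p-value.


Step 1: Discard zero differences. Original n = 13; n_eff = number of nonzero differences = 13.
Nonzero differences (with sign): +7, +5, -5, +6, +2, +2, +4, +7, -9, -7, -2, -6, +3
Step 2: Count signs: positive = 8, negative = 5.
Step 3: Under H0: P(positive) = 0.5, so the number of positives S ~ Bin(13, 0.5).
Step 4: Two-sided exact p-value = sum of Bin(13,0.5) probabilities at or below the observed probability = 0.581055.
Step 5: alpha = 0.1. fail to reject H0.

n_eff = 13, pos = 8, neg = 5, p = 0.581055, fail to reject H0.


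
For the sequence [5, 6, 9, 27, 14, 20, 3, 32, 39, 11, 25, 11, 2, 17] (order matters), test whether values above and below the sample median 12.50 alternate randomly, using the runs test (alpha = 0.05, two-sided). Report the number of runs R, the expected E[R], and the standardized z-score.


Step 1: Compute median = 12.50; label A = above, B = below.
Labels in order: BBBAAABAABABBA  (n_A = 7, n_B = 7)
Step 2: Count runs R = 8.
Step 3: Under H0 (random ordering), E[R] = 2*n_A*n_B/(n_A+n_B) + 1 = 2*7*7/14 + 1 = 8.0000.
        Var[R] = 2*n_A*n_B*(2*n_A*n_B - n_A - n_B) / ((n_A+n_B)^2 * (n_A+n_B-1)) = 8232/2548 = 3.2308.
        SD[R] = 1.7974.
Step 4: R = E[R], so z = 0 with no continuity correction.
Step 5: Two-sided p-value via normal approximation = 2*(1 - Phi(|z|)) = 1.000000.
Step 6: alpha = 0.05. fail to reject H0.

R = 8, z = 0.0000, p = 1.000000, fail to reject H0.


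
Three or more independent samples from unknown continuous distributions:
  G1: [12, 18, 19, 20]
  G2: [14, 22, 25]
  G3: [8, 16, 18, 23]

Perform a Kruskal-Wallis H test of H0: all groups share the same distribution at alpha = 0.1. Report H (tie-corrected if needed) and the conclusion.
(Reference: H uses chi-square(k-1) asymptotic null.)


Step 1: Combine all N = 11 observations and assign midranks.
sorted (value, group, rank): (8,G3,1), (12,G1,2), (14,G2,3), (16,G3,4), (18,G1,5.5), (18,G3,5.5), (19,G1,7), (20,G1,8), (22,G2,9), (23,G3,10), (25,G2,11)
Step 2: Sum ranks within each group.
R_1 = 22.5 (n_1 = 4)
R_2 = 23 (n_2 = 3)
R_3 = 20.5 (n_3 = 4)
Step 3: H = 12/(N(N+1)) * sum(R_i^2/n_i) - 3(N+1)
     = 12/(11*12) * (22.5^2/4 + 23^2/3 + 20.5^2/4) - 3*12
     = 0.090909 * 407.958 - 36
     = 1.087121.
Step 4: Ties present; correction factor C = 1 - 6/(11^3 - 11) = 0.995455. Corrected H = 1.087121 / 0.995455 = 1.092085.
Step 5: Under H0, H ~ chi^2(2); p-value = 0.579238.
Step 6: alpha = 0.1. fail to reject H0.

H = 1.0921, df = 2, p = 0.579238, fail to reject H0.


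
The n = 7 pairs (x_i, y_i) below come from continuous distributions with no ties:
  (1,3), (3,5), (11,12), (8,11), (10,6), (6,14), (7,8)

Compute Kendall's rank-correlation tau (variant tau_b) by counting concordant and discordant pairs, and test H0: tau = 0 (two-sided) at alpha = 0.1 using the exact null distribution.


Step 1: Enumerate the 21 unordered pairs (i,j) with i<j and classify each by sign(x_j-x_i) * sign(y_j-y_i).
  (1,2):dx=+2,dy=+2->C; (1,3):dx=+10,dy=+9->C; (1,4):dx=+7,dy=+8->C; (1,5):dx=+9,dy=+3->C
  (1,6):dx=+5,dy=+11->C; (1,7):dx=+6,dy=+5->C; (2,3):dx=+8,dy=+7->C; (2,4):dx=+5,dy=+6->C
  (2,5):dx=+7,dy=+1->C; (2,6):dx=+3,dy=+9->C; (2,7):dx=+4,dy=+3->C; (3,4):dx=-3,dy=-1->C
  (3,5):dx=-1,dy=-6->C; (3,6):dx=-5,dy=+2->D; (3,7):dx=-4,dy=-4->C; (4,5):dx=+2,dy=-5->D
  (4,6):dx=-2,dy=+3->D; (4,7):dx=-1,dy=-3->C; (5,6):dx=-4,dy=+8->D; (5,7):dx=-3,dy=+2->D
  (6,7):dx=+1,dy=-6->D
Step 2: C = 15, D = 6, total pairs = 21.
Step 3: tau = (C - D)/(n(n-1)/2) = (15 - 6)/21 = 0.428571.
Step 4: Exact two-sided p-value (enumerate n! = 5040 permutations of y under H0): p = 0.238889.
Step 5: alpha = 0.1. fail to reject H0.

tau_b = 0.4286 (C=15, D=6), p = 0.238889, fail to reject H0.


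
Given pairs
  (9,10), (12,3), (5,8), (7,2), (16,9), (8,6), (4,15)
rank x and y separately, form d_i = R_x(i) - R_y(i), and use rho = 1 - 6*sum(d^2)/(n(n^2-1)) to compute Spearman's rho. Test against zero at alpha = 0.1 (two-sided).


Step 1: Rank x and y separately (midranks; no ties here).
rank(x): 9->5, 12->6, 5->2, 7->3, 16->7, 8->4, 4->1
rank(y): 10->6, 3->2, 8->4, 2->1, 9->5, 6->3, 15->7
Step 2: d_i = R_x(i) - R_y(i); compute d_i^2.
  (5-6)^2=1, (6-2)^2=16, (2-4)^2=4, (3-1)^2=4, (7-5)^2=4, (4-3)^2=1, (1-7)^2=36
sum(d^2) = 66.
Step 3: rho = 1 - 6*66 / (7*(7^2 - 1)) = 1 - 396/336 = -0.178571.
Step 4: Under H0, t = rho * sqrt((n-2)/(1-rho^2)) = -0.4058 ~ t(5).
Step 5: Two-sided p-value from the t-distribution with 5 df = 0.701658.
Step 6: alpha = 0.1. fail to reject H0.

rho = -0.1786, p = 0.701658, fail to reject H0 at alpha = 0.1.


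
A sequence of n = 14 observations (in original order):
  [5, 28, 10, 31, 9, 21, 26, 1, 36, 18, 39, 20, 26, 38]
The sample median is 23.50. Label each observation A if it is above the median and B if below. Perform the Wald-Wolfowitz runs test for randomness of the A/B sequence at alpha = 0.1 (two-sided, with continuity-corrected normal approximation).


Step 1: Compute median = 23.50; label A = above, B = below.
Labels in order: BABABBABABABAA  (n_A = 7, n_B = 7)
Step 2: Count runs R = 12.
Step 3: Under H0 (random ordering), E[R] = 2*n_A*n_B/(n_A+n_B) + 1 = 2*7*7/14 + 1 = 8.0000.
        Var[R] = 2*n_A*n_B*(2*n_A*n_B - n_A - n_B) / ((n_A+n_B)^2 * (n_A+n_B-1)) = 8232/2548 = 3.2308.
        SD[R] = 1.7974.
Step 4: Continuity-corrected z = (R - 0.5 - E[R]) / SD[R] = (12 - 0.5 - 8.0000) / 1.7974 = 1.9472.
Step 5: Two-sided p-value via normal approximation = 2*(1 - Phi(|z|)) = 0.051508.
Step 6: alpha = 0.1. reject H0.

R = 12, z = 1.9472, p = 0.051508, reject H0.


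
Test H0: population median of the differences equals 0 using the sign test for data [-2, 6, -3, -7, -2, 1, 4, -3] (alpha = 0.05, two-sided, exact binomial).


Step 1: Discard zero differences. Original n = 8; n_eff = number of nonzero differences = 8.
Nonzero differences (with sign): -2, +6, -3, -7, -2, +1, +4, -3
Step 2: Count signs: positive = 3, negative = 5.
Step 3: Under H0: P(positive) = 0.5, so the number of positives S ~ Bin(8, 0.5).
Step 4: Two-sided exact p-value = sum of Bin(8,0.5) probabilities at or below the observed probability = 0.726562.
Step 5: alpha = 0.05. fail to reject H0.

n_eff = 8, pos = 3, neg = 5, p = 0.726562, fail to reject H0.


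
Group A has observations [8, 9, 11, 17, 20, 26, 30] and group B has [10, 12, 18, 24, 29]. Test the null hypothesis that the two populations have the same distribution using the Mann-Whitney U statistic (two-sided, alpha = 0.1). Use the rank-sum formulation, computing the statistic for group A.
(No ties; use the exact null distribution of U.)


Step 1: Combine and sort all 12 observations; assign midranks.
sorted (value, group): (8,X), (9,X), (10,Y), (11,X), (12,Y), (17,X), (18,Y), (20,X), (24,Y), (26,X), (29,Y), (30,X)
ranks: 8->1, 9->2, 10->3, 11->4, 12->5, 17->6, 18->7, 20->8, 24->9, 26->10, 29->11, 30->12
Step 2: Rank sum for X: R1 = 1 + 2 + 4 + 6 + 8 + 10 + 12 = 43.
Step 3: U_X = R1 - n1(n1+1)/2 = 43 - 7*8/2 = 43 - 28 = 15.
       U_Y = n1*n2 - U_X = 35 - 15 = 20.
Step 4: No ties, so the exact null distribution of U (based on enumerating the C(12,7) = 792 equally likely rank assignments) gives the two-sided p-value.
Step 5: p-value = 0.755051; compare to alpha = 0.1. fail to reject H0.

U_X = 15, p = 0.755051, fail to reject H0 at alpha = 0.1.


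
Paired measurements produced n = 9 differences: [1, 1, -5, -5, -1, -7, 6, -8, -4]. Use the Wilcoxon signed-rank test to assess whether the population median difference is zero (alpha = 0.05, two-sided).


Step 1: Drop any zero differences (none here) and take |d_i|.
|d| = [1, 1, 5, 5, 1, 7, 6, 8, 4]
Step 2: Midrank |d_i| (ties get averaged ranks).
ranks: |1|->2, |1|->2, |5|->5.5, |5|->5.5, |1|->2, |7|->8, |6|->7, |8|->9, |4|->4
Step 3: Attach original signs; sum ranks with positive sign and with negative sign.
W+ = 2 + 2 + 7 = 11
W- = 5.5 + 5.5 + 2 + 8 + 9 + 4 = 34
(Check: W+ + W- = 45 should equal n(n+1)/2 = 45.)
Step 4: Test statistic W = min(W+, W-) = 11.
Step 5: Ties in |d|, so use the tie-corrected normal approximation.
        E[W] = n(n+1)/4 = 9*10/4 = 22.5.
        Tie groups: |d|=1 (t=3), |d|=5 (t=2); sum(t^3 - t) = 30.
        Var[W] = n(n+1)(2n+1)/24 - sum(t^3-t)/48 = 1710/24 - 30/48 = 70.625.
        z = (W - E[W]) / sqrt(Var[W]) = (11 - 22.5) / 8.4039 = -1.3684.
        Two-sided p = 2*Phi(z) = 0.171181.
Step 6: alpha = 0.05. fail to reject H0.

W+ = 11, W- = 34, W = min = 11, p = 0.171181, fail to reject H0.
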